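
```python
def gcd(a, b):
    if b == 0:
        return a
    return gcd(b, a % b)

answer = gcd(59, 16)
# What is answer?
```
Call trace:
gcd(a=59, b=16)
  gcd(a=16, b=11)
    gcd(a=11, b=5)
      gcd(a=5, b=1)
        gcd(a=1, b=0)
        -> return 1
      -> return 1
    -> return 1
  -> return 1
-> return 1

Final answer: 1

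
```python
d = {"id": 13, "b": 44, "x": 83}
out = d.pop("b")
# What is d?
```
Trace:
  d={'id': 13, 'b': 44, 'x': 83}
  d={'id': 13, 'x': 83}, out=44

Final answer: {'id': 13, 'x': 83}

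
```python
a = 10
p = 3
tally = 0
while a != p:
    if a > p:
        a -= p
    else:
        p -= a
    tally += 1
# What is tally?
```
Trace:
  a=10
  a=10, p=3
  a=10, p=3, tally=0
  a=7, p=3, tally=1
  a=4, p=3, tally=2
  a=1, p=3, tally=3
  a=1, p=2, tally=4
  a=1, p=1, tally=5

Final answer: 5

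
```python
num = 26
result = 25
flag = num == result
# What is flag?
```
Trace:
  num=26
  num=26, result=25
  num=26, result=25, flag=False

Final answer: False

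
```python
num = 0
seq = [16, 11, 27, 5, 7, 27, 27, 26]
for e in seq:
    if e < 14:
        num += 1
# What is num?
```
Trace:
  num=0
  num=0, e=16
  num=1, e=11
  num=1, e=27
  num=2, e=5
  num=3, e=7
  num=3, e=27
  num=3, e=27
  num=3, e=26

Final answer: 3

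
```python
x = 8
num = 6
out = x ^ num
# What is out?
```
Trace:
  x=8
  x=8, num=6
  x=8, num=6, out=14

Final answer: 14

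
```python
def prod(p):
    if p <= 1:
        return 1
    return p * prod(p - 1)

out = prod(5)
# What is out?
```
Call trace:
prod(p=5)
  prod(p=4)
    prod(p=3)
      prod(p=2)
        prod(p=1)
        -> return 1
      -> return 2
    -> return 6
  -> return 24
-> return 120

Final answer: 120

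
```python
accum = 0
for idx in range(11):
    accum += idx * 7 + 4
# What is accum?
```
Trace:
  accum=0
  accum=4, idx=0
  accum=15, idx=1
  accum=33, idx=2
  accum=58, idx=3
  accum=90, idx=4
  accum=129, idx=5
  accum=175, idx=6
  accum=228, idx=7
  accum=288, idx=8
  accum=355, idx=9
  accum=429, idx=10

Final answer: 429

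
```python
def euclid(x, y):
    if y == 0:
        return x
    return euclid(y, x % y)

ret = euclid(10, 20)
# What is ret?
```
Call trace:
euclid(x=10, y=20)
  euclid(x=20, y=10)
    euclid(x=10, y=0)
    -> return 10
  -> return 10
-> return 10

Final answer: 10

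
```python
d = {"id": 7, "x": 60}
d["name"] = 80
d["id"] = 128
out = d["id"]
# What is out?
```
Trace:
  d={'id': 7, 'x': 60}
  d={'id': 7, 'x': 60, 'name': 80}
  d={'id': 128, 'x': 60, 'name': 80}
  d={'id': 128, 'x': 60, 'name': 80}, out=128

Final answer: 128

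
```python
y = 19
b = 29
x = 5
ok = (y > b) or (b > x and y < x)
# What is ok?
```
Trace:
  y=19
  y=19, b=29
  y=19, b=29, x=5
  y=19, b=29, x=5, ok=False

Final answer: False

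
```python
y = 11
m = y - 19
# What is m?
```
Trace:
  y=11
  y=11, m=-8

Final answer: -8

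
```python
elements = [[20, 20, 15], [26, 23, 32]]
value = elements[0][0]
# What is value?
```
Trace:
  elements=[[20, 20, 15], [26, 23, 32]]
  elements=[[20, 20, 15], [26, 23, 32]], value=20

Final answer: 20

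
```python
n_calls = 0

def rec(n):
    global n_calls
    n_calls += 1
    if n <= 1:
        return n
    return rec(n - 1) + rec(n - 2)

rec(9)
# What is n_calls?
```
Call trace (a repeated sub-call is expanded the first time; later identical calls just restate its return value):
rec(n=9)
  rec(n=8)
    rec(n=7)
      rec(n=6)
        rec(n=5)
          rec(n=4)
            rec(n=3)
              rec(n=2)
                rec(n=1)
                -> return 1
                rec(n=0)
                -> return 0
              -> return 1
              rec(n=1)
              -> return 1
            -> return 2
            rec(n=2) -> return 1  (same call as traced above)
          -> return 3
          rec(n=3) -> return 2  (same call as traced above)
        -> return 5
        rec(n=4) -> return 3  (same call as traced above)
      -> return 8
      rec(n=5) -> return 5  (same call as traced above)
    -> return 13
    rec(n=6) -> return 8  (same call as traced above)
  -> return 21
  rec(n=7) -> return 13  (same call as traced above)
-> return 34

n_calls is incremented once per call, so count the calls in each subtree. Let C(n) = number of calls made by rec(n).
C(0) = C(1) = 1 (base case, no recursion); C(n) = 1 + C(n - 1) + C(n - 2) otherwise.
C(2) = 1 + C(1) + C(0) = 1 + 1 + 1 = 3
C(3) = 1 + C(2) + C(1) = 1 + 3 + 1 = 5
C(4) = 1 + C(3) + C(2) = 1 + 5 + 3 = 9
C(5) = 1 + C(4) + C(3) = 1 + 9 + 5 = 15
C(6) = 1 + C(5) + C(4) = 1 + 15 + 9 = 25
C(7) = 1 + C(6) + C(5) = 1 + 25 + 15 = 41
C(8) = 1 + C(7) + C(6) = 1 + 41 + 25 = 67
C(9) = 1 + C(8) + C(7) = 1 + 67 + 41 = 109
n_calls = C(9) = 109

Final answer: 109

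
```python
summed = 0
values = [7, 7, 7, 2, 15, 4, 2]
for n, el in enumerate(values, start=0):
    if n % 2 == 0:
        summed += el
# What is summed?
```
Trace:
  summed=0
  summed=7, n=0, el=7
  summed=7, n=1, el=7
  summed=14, n=2, el=7
  summed=14, n=3, el=2
  summed=29, n=4, el=15
  summed=29, n=5, el=4
  summed=31, n=6, el=2

Final answer: 31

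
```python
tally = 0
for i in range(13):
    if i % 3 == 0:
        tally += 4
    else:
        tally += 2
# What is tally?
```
Trace:
  tally=0
  tally=4, i=0
  tally=6, i=1
  tally=8, i=2
  tally=12, i=3
  tally=14, i=4
  tally=16, i=5
  tally=20, i=6
  tally=22, i=7
  tally=24, i=8
  tally=28, i=9
  tally=30, i=10
  tally=32, i=11
  tally=36, i=12

Final answer: 36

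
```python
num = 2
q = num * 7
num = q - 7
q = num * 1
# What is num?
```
Trace:
  num=2
  num=2, q=14
  num=7, q=14
  num=7, q=7

Final answer: 7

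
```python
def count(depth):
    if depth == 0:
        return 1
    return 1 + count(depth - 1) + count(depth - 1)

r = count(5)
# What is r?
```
Call trace (a repeated sub-call is expanded the first time; later identical calls just restate its return value):
count(depth=5)
  count(depth=4)
    count(depth=3)
      count(depth=2)
        count(depth=1)
          count(depth=0)
          -> return 1
          count(depth=0)
          -> return 1
        -> return 3
        count(depth=1) -> return 3  (same call as traced above)
      -> return 7
      count(depth=2) -> return 7  (same call as traced above)
    -> return 15
    count(depth=3) -> return 15  (same call as traced above)
  -> return 31
  count(depth=4) -> return 31  (same call as traced above)
-> return 63

Final answer: 63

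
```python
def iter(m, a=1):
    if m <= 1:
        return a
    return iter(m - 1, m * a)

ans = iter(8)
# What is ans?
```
Call trace:
iter(m=8, a=1)
  iter(m=7, a=8)
    iter(m=6, a=56)
      iter(m=5, a=336)
        iter(m=4, a=1680)
          iter(m=3, a=6720)
            iter(m=2, a=20160)
              iter(m=1, a=40320)
              -> return 40320
            -> return 40320
          -> return 40320
        -> return 40320
      -> return 40320
    -> return 40320
  -> return 40320
-> return 40320

Final answer: 40320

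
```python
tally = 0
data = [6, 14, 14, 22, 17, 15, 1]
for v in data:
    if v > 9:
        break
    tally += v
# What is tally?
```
Trace:
  tally=0
  tally=6, v=6
  tally=6, v=14

Final answer: 6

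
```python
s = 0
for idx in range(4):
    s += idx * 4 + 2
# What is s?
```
Trace:
  s=0
  s=2, idx=0
  s=8, idx=1
  s=18, idx=2
  s=32, idx=3

Final answer: 32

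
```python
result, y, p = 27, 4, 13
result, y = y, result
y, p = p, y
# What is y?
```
Trace:
  result=27, y=4, p=13
  result=4, y=27, p=13
  result=4, y=13, p=27

Final answer: 13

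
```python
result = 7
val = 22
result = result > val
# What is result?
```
Trace:
  result=7
  result=7, val=22
  result=False, val=22

Final answer: False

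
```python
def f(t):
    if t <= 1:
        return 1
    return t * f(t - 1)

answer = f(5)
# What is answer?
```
Call trace:
f(t=5)
  f(t=4)
    f(t=3)
      f(t=2)
        f(t=1)
        -> return 1
      -> return 2
    -> return 6
  -> return 24
-> return 120

Final answer: 120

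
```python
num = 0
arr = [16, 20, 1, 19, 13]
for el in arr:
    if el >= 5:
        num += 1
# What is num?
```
Trace:
  num=0
  num=1, el=16
  num=2, el=20
  num=2, el=1
  num=3, el=19
  num=4, el=13

Final answer: 4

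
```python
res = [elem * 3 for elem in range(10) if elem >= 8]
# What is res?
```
Trace:
  elem=0
  elem=1
  elem=2
  elem=3
  elem=4
  elem=5
  elem=6
  elem=7
  elem=8
  elem=9
  res=[24, 27]

Final answer: [24, 27]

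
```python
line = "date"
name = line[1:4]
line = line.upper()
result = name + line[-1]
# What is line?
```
Trace:
  line='date'
  line='date', name='ate'
  line='DATE', name='ate'
  line='DATE', name='ate', result='ateE'

Final answer: 'DATE'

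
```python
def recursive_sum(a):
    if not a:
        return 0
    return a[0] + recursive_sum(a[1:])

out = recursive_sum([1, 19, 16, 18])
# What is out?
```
Call trace:
recursive_sum(a=[1, 19, 16, 18])
  recursive_sum(a=[19, 16, 18])
    recursive_sum(a=[16, 18])
      recursive_sum(a=[18])
        recursive_sum(a=[])
        -> return 0
      -> return 18
    -> return 34
  -> return 53
-> return 54

Final answer: 54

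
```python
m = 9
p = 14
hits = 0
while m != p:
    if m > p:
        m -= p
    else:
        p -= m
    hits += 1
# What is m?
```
Trace:
  m=9
  m=9, p=14
  m=9, p=14, hits=0
  m=9, p=5, hits=1
  m=4, p=5, hits=2
  m=4, p=1, hits=3
  m=3, p=1, hits=4
  m=2, p=1, hits=5
  m=1, p=1, hits=6

Final answer: 1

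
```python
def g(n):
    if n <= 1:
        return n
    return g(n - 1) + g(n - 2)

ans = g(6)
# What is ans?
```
Call trace (a repeated sub-call is expanded the first time; later identical calls just restate its return value):
g(n=6)
  g(n=5)
    g(n=4)
      g(n=3)
        g(n=2)
          g(n=1)
          -> return 1
          g(n=0)
          -> return 0
        -> return 1
        g(n=1)
        -> return 1
      -> return 2
      g(n=2) -> return 1  (same call as traced above)
    -> return 3
    g(n=3) -> return 2  (same call as traced above)
  -> return 5
  g(n=4) -> return 3  (same call as traced above)
-> return 8

Final answer: 8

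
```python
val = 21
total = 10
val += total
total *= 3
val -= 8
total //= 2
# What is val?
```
Trace:
  val=21
  val=21, total=10
  val=31, total=10
  val=31, total=30
  val=23, total=30
  val=23, total=15

Final answer: 23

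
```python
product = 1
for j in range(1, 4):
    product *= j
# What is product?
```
Trace:
  product=1
  product=1, j=1
  product=2, j=2
  product=6, j=3

Final answer: 6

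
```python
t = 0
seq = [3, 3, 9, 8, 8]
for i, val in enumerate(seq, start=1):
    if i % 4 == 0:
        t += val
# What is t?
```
Trace:
  t=0
  t=0, i=1, val=3
  t=0, i=2, val=3
  t=0, i=3, val=9
  t=8, i=4, val=8
  t=8, i=5, val=8

Final answer: 8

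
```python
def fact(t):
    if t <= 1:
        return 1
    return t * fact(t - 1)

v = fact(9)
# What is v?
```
Call trace:
fact(t=9)
  fact(t=8)
    fact(t=7)
      fact(t=6)
        fact(t=5)
          fact(t=4)
            fact(t=3)
              fact(t=2)
                fact(t=1)
                -> return 1
              -> return 2
            -> return 6
          -> return 24
        -> return 120
      -> return 720
    -> return 5040
  -> return 40320
-> return 362880

Final answer: 362880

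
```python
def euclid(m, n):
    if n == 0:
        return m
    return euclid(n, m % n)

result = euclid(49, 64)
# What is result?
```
Call trace:
euclid(m=49, n=64)
  euclid(m=64, n=49)
    euclid(m=49, n=15)
      euclid(m=15, n=4)
        euclid(m=4, n=3)
          euclid(m=3, n=1)
            euclid(m=1, n=0)
            -> return 1
          -> return 1
        -> return 1
      -> return 1
    -> return 1
  -> return 1
-> return 1

Final answer: 1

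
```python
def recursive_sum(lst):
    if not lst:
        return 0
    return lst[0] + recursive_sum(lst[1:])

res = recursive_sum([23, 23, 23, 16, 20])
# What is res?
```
Call trace:
recursive_sum(lst=[23, 23, 23, 16, 20])
  recursive_sum(lst=[23, 23, 16, 20])
    recursive_sum(lst=[23, 16, 20])
      recursive_sum(lst=[16, 20])
        recursive_sum(lst=[20])
          recursive_sum(lst=[])
          -> return 0
        -> return 20
      -> return 36
    -> return 59
  -> return 82
-> return 105

Final answer: 105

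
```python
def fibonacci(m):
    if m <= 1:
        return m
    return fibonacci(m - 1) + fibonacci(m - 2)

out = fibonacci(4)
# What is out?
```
Call trace (a repeated sub-call is expanded the first time; later identical calls just restate its return value):
fibonacci(m=4)
  fibonacci(m=3)
    fibonacci(m=2)
      fibonacci(m=1)
      -> return 1
      fibonacci(m=0)
      -> return 0
    -> return 1
    fibonacci(m=1)
    -> return 1
  -> return 2
  fibonacci(m=2) -> return 1  (same call as traced above)
-> return 3

Final answer: 3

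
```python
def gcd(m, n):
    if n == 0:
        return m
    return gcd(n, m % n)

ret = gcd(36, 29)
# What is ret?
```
Call trace:
gcd(m=36, n=29)
  gcd(m=29, n=7)
    gcd(m=7, n=1)
      gcd(m=1, n=0)
      -> return 1
    -> return 1
  -> return 1
-> return 1

Final answer: 1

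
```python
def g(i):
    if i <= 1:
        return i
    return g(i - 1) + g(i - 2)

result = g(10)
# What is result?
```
Call trace (a repeated sub-call is expanded the first time; later identical calls just restate its return value):
g(i=10)
  g(i=9)
    g(i=8)
      g(i=7)
        g(i=6)
          g(i=5)
            g(i=4)
              g(i=3)
                g(i=2)
                  g(i=1)
                  -> return 1
                  g(i=0)
                  -> return 0
                -> return 1
                g(i=1)
                -> return 1
              -> return 2
              g(i=2) -> return 1  (same call as traced above)
            -> return 3
            g(i=3) -> return 2  (same call as traced above)
          -> return 5
          g(i=4) -> return 3  (same call as traced above)
        -> return 8
        g(i=5) -> return 5  (same call as traced above)
      -> return 13
      g(i=6) -> return 8  (same call as traced above)
    -> return 21
    g(i=7) -> return 13  (same call as traced above)
  -> return 34
  g(i=8) -> return 21  (same call as traced above)
-> return 55

Final answer: 55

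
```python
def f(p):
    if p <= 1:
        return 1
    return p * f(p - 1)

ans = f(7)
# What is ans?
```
Call trace:
f(p=7)
  f(p=6)
    f(p=5)
      f(p=4)
        f(p=3)
          f(p=2)
            f(p=1)
            -> return 1
          -> return 2
        -> return 6
      -> return 24
    -> return 120
  -> return 720
-> return 5040

Final answer: 5040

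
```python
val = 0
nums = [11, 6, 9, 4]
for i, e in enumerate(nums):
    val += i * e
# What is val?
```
Trace:
  val=0
  val=0, i=0, e=11
  val=6, i=1, e=6
  val=24, i=2, e=9
  val=36, i=3, e=4

Final answer: 36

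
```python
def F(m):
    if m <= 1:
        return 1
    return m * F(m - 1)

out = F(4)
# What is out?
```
Call trace:
F(m=4)
  F(m=3)
    F(m=2)
      F(m=1)
      -> return 1
    -> return 2
  -> return 6
-> return 24

Final answer: 24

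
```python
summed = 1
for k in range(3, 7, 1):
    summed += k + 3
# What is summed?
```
Trace:
  summed=1
  summed=7, k=3
  summed=14, k=4
  summed=22, k=5
  summed=31, k=6

Final answer: 31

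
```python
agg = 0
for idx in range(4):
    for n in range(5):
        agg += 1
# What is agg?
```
Trace:
  agg=0
  agg=1, idx=0, n=0
  agg=2, idx=0, n=1
  agg=3, idx=0, n=2
  agg=4, idx=0, n=3
  agg=5, idx=0, n=4
  agg=6, idx=1, n=0
  agg=7, idx=1, n=1
  agg=8, idx=1, n=2
  agg=9, idx=1, n=3
  agg=10, idx=1, n=4
  agg=11, idx=2, n=0
  agg=12, idx=2, n=1
  agg=13, idx=2, n=2
  agg=14, idx=2, n=3
  agg=15, idx=2, n=4
  agg=16, idx=3, n=0
  agg=17, idx=3, n=1
  agg=18, idx=3, n=2
  agg=19, idx=3, n=3
  agg=20, idx=3, n=4

Final answer: 20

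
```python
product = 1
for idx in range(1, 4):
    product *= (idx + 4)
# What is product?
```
Trace:
  product=1
  product=5, idx=1
  product=30, idx=2
  product=210, idx=3

Final answer: 210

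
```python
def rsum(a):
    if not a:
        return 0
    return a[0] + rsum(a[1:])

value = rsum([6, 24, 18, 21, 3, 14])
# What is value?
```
Call trace:
rsum(a=[6, 24, 18, 21, 3, 14])
  rsum(a=[24, 18, 21, 3, 14])
    rsum(a=[18, 21, 3, 14])
      rsum(a=[21, 3, 14])
        rsum(a=[3, 14])
          rsum(a=[14])
            rsum(a=[])
            -> return 0
          -> return 14
        -> return 17
      -> return 38
    -> return 56
  -> return 80
-> return 86

Final answer: 86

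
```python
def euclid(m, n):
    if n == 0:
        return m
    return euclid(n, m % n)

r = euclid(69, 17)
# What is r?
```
Call trace:
euclid(m=69, n=17)
  euclid(m=17, n=1)
    euclid(m=1, n=0)
    -> return 1
  -> return 1
-> return 1

Final answer: 1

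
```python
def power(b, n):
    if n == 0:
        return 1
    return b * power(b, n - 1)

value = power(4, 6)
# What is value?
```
Call trace:
power(b=4, n=6)
  power(b=4, n=5)
    power(b=4, n=4)
      power(b=4, n=3)
        power(b=4, n=2)
          power(b=4, n=1)
            power(b=4, n=0)
            -> return 1
          -> return 4
        -> return 16
      -> return 64
    -> return 256
  -> return 1024
-> return 4096

Final answer: 4096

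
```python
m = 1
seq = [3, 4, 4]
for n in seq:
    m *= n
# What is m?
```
Trace:
  m=1
  m=3, n=3
  m=12, n=4
  m=48, n=4

Final answer: 48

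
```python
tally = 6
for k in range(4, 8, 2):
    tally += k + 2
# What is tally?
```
Trace:
  tally=6
  tally=12, k=4
  tally=20, k=6

Final answer: 20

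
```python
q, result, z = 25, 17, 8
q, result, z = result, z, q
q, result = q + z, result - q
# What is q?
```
Trace:
  q=25, result=17, z=8
  q=17, result=8, z=25
  q=42, result=-9, z=25

Final answer: 42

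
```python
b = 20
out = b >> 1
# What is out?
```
Trace:
  b=20
  b=20, out=10

Final answer: 10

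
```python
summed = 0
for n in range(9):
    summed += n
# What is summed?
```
Trace:
  summed=0
  summed=0, n=0
  summed=1, n=1
  summed=3, n=2
  summed=6, n=3
  summed=10, n=4
  summed=15, n=5
  summed=21, n=6
  summed=28, n=7
  summed=36, n=8

Final answer: 36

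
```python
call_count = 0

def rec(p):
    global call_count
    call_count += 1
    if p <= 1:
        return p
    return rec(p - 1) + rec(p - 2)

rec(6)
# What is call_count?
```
Call trace (a repeated sub-call is expanded the first time; later identical calls just restate its return value):
rec(p=6)
  rec(p=5)
    rec(p=4)
      rec(p=3)
        rec(p=2)
          rec(p=1)
          -> return 1
          rec(p=0)
          -> return 0
        -> return 1
        rec(p=1)
        -> return 1
      -> return 2
      rec(p=2) -> return 1  (same call as traced above)
    -> return 3
    rec(p=3) -> return 2  (same call as traced above)
  -> return 5
  rec(p=4) -> return 3  (same call as traced above)
-> return 8

call_count is incremented once per call, so count the calls in each subtree. Let C(p) = number of calls made by rec(p).
C(0) = C(1) = 1 (base case, no recursion); C(p) = 1 + C(p - 1) + C(p - 2) otherwise.
C(2) = 1 + C(1) + C(0) = 1 + 1 + 1 = 3
C(3) = 1 + C(2) + C(1) = 1 + 3 + 1 = 5
C(4) = 1 + C(3) + C(2) = 1 + 5 + 3 = 9
C(5) = 1 + C(4) + C(3) = 1 + 9 + 5 = 15
C(6) = 1 + C(5) + C(4) = 1 + 15 + 9 = 25
call_count = C(6) = 25

Final answer: 25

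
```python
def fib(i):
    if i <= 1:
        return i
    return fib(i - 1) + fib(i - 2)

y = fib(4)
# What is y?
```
Call trace (a repeated sub-call is expanded the first time; later identical calls just restate its return value):
fib(i=4)
  fib(i=3)
    fib(i=2)
      fib(i=1)
      -> return 1
      fib(i=0)
      -> return 0
    -> return 1
    fib(i=1)
    -> return 1
  -> return 2
  fib(i=2) -> return 1  (same call as traced above)
-> return 3

Final answer: 3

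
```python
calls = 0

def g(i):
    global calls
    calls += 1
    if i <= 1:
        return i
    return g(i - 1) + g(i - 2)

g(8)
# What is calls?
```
Call trace (a repeated sub-call is expanded the first time; later identical calls just restate its return value):
g(i=8)
  g(i=7)
    g(i=6)
      g(i=5)
        g(i=4)
          g(i=3)
            g(i=2)
              g(i=1)
              -> return 1
              g(i=0)
              -> return 0
            -> return 1
            g(i=1)
            -> return 1
          -> return 2
          g(i=2) -> return 1  (same call as traced above)
        -> return 3
        g(i=3) -> return 2  (same call as traced above)
      -> return 5
      g(i=4) -> return 3  (same call as traced above)
    -> return 8
    g(i=5) -> return 5  (same call as traced above)
  -> return 13
  g(i=6) -> return 8  (same call as traced above)
-> return 21

calls is incremented once per call, so count the calls in each subtree. Let C(i) = number of calls made by g(i).
C(0) = C(1) = 1 (base case, no recursion); C(i) = 1 + C(i - 1) + C(i - 2) otherwise.
C(2) = 1 + C(1) + C(0) = 1 + 1 + 1 = 3
C(3) = 1 + C(2) + C(1) = 1 + 3 + 1 = 5
C(4) = 1 + C(3) + C(2) = 1 + 5 + 3 = 9
C(5) = 1 + C(4) + C(3) = 1 + 9 + 5 = 15
C(6) = 1 + C(5) + C(4) = 1 + 15 + 9 = 25
C(7) = 1 + C(6) + C(5) = 1 + 25 + 15 = 41
C(8) = 1 + C(7) + C(6) = 1 + 41 + 25 = 67
calls = C(8) = 67

Final answer: 67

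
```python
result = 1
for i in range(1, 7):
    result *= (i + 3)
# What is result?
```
Trace:
  result=1
  result=4, i=1
  result=20, i=2
  result=120, i=3
  result=840, i=4
  result=6720, i=5
  result=60480, i=6

Final answer: 60480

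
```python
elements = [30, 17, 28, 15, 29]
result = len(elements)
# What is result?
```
Trace:
  elements=[30, 17, 28, 15, 29]
  elements=[30, 17, 28, 15, 29], result=5

Final answer: 5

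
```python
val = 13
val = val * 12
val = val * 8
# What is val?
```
Trace:
  val=13
  val=156
  val=1248

Final answer: 1248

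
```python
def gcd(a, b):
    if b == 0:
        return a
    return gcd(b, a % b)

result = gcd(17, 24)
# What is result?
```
Call trace:
gcd(a=17, b=24)
  gcd(a=24, b=17)
    gcd(a=17, b=7)
      gcd(a=7, b=3)
        gcd(a=3, b=1)
          gcd(a=1, b=0)
          -> return 1
        -> return 1
      -> return 1
    -> return 1
  -> return 1
-> return 1

Final answer: 1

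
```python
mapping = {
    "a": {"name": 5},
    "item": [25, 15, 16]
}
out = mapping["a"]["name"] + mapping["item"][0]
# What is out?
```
Trace:
  mapping={'a': {'name': 5}, 'item': [25, 15, 16]}
  mapping={'a': {'name': 5}, 'item': [25, 15, 16]}, out=30

Final answer: 30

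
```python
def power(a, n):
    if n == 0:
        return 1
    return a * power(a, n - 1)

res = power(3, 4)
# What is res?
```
Call trace:
power(a=3, n=4)
  power(a=3, n=3)
    power(a=3, n=2)
      power(a=3, n=1)
        power(a=3, n=0)
        -> return 1
      -> return 3
    -> return 9
  -> return 27
-> return 81

Final answer: 81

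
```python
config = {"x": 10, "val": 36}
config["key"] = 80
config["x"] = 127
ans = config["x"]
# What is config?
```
Trace:
  config={'x': 10, 'val': 36}
  config={'x': 10, 'val': 36, 'key': 80}
  config={'x': 127, 'val': 36, 'key': 80}
  config={'x': 127, 'val': 36, 'key': 80}, ans=127

Final answer: {'x': 127, 'val': 36, 'key': 80}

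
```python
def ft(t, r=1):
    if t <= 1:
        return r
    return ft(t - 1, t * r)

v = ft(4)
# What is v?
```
Call trace:
ft(t=4, r=1)
  ft(t=3, r=4)
    ft(t=2, r=12)
      ft(t=1, r=24)
      -> return 24
    -> return 24
  -> return 24
-> return 24

Final answer: 24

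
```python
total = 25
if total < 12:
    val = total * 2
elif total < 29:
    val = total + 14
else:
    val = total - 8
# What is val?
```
Trace:
  total=25
  total=25, val=39

Final answer: 39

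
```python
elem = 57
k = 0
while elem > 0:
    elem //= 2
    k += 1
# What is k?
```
Trace:
  elem=57
  elem=57, k=0
  elem=28, k=1
  elem=14, k=2
  elem=7, k=3
  elem=3, k=4
  elem=1, k=5
  elem=0, k=6

Final answer: 6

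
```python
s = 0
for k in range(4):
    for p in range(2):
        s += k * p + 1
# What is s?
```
Trace:
  s=0
  s=1, k=0, p=0
  s=2, k=0, p=1
  s=3, k=1, p=0
  s=5, k=1, p=1
  s=6, k=2, p=0
  s=9, k=2, p=1
  s=10, k=3, p=0
  s=14, k=3, p=1

Final answer: 14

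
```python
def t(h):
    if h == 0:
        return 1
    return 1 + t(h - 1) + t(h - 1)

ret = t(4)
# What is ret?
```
Call trace (a repeated sub-call is expanded the first time; later identical calls just restate its return value):
t(h=4)
  t(h=3)
    t(h=2)
      t(h=1)
        t(h=0)
        -> return 1
        t(h=0)
        -> return 1
      -> return 3
      t(h=1) -> return 3  (same call as traced above)
    -> return 7
    t(h=2) -> return 7  (same call as traced above)
  -> return 15
  t(h=3) -> return 15  (same call as traced above)
-> return 31

Final answer: 31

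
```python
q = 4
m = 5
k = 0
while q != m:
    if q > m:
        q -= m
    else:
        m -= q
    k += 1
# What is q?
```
Trace:
  q=4
  q=4, m=5
  q=4, m=5, k=0
  q=4, m=1, k=1
  q=3, m=1, k=2
  q=2, m=1, k=3
  q=1, m=1, k=4

Final answer: 1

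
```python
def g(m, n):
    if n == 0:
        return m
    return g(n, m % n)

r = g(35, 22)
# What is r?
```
Call trace:
g(m=35, n=22)
  g(m=22, n=13)
    g(m=13, n=9)
      g(m=9, n=4)
        g(m=4, n=1)
          g(m=1, n=0)
          -> return 1
        -> return 1
      -> return 1
    -> return 1
  -> return 1
-> return 1

Final answer: 1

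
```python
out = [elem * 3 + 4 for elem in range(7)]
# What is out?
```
Trace:
  elem=0
  elem=1
  elem=2
  elem=3
  elem=4
  elem=5
  elem=6
  out=[4, 7, 10, 13, 16, 19, 22]

Final answer: [4, 7, 10, 13, 16, 19, 22]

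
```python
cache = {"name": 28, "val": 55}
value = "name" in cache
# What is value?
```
Trace:
  cache={'name': 28, 'val': 55}
  cache={'name': 28, 'val': 55}, value=True

Final answer: True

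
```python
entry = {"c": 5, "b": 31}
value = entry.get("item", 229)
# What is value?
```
Trace:
  entry={'c': 5, 'b': 31}
  entry={'c': 5, 'b': 31}, value=229

Final answer: 229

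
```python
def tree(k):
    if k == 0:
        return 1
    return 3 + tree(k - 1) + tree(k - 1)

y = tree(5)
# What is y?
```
Call trace (a repeated sub-call is expanded the first time; later identical calls just restate its return value):
tree(k=5)
  tree(k=4)
    tree(k=3)
      tree(k=2)
        tree(k=1)
          tree(k=0)
          -> return 1
          tree(k=0)
          -> return 1
        -> return 5
        tree(k=1) -> return 5  (same call as traced above)
      -> return 13
      tree(k=2) -> return 13  (same call as traced above)
    -> return 29
    tree(k=3) -> return 29  (same call as traced above)
  -> return 61
  tree(k=4) -> return 61  (same call as traced above)
-> return 125

Final answer: 125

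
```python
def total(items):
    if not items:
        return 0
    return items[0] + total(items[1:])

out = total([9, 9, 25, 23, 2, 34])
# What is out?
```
Call trace:
total(items=[9, 9, 25, 23, 2, 34])
  total(items=[9, 25, 23, 2, 34])
    total(items=[25, 23, 2, 34])
      total(items=[23, 2, 34])
        total(items=[2, 34])
          total(items=[34])
            total(items=[])
            -> return 0
          -> return 34
        -> return 36
      -> return 59
    -> return 84
  -> return 93
-> return 102

Final answer: 102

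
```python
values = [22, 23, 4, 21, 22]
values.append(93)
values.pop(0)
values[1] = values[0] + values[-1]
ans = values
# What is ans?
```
Trace:
  values=[22, 23, 4, 21, 22]
  values=[22, 23, 4, 21, 22, 93]
  values=[23, 4, 21, 22, 93]
  values=[23, 116, 21, 22, 93]
  values=[23, 116, 21, 22, 93], ans=[23, 116, 21, 22, 93]

Final answer: [23, 116, 21, 22, 93]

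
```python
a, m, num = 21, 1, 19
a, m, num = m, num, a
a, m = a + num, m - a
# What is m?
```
Trace:
  a=21, m=1, num=19
  a=1, m=19, num=21
  a=22, m=18, num=21

Final answer: 18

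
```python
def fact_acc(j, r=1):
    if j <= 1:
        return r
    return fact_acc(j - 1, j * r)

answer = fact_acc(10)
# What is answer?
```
Call trace:
fact_acc(j=10, r=1)
  fact_acc(j=9, r=10)
    fact_acc(j=8, r=90)
      fact_acc(j=7, r=720)
        fact_acc(j=6, r=5040)
          fact_acc(j=5, r=30240)
            fact_acc(j=4, r=151200)
              fact_acc(j=3, r=604800)
                fact_acc(j=2, r=1814400)
                  fact_acc(j=1, r=3628800)
                  -> return 3628800
                -> return 3628800
              -> return 3628800
            -> return 3628800
          -> return 3628800
        -> return 3628800
      -> return 3628800
    -> return 3628800
  -> return 3628800
-> return 3628800

Final answer: 3628800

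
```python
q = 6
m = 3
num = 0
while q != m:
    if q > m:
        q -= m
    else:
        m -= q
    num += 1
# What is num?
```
Trace:
  q=6
  q=6, m=3
  q=6, m=3, num=0
  q=3, m=3, num=1

Final answer: 1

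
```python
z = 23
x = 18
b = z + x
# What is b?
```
Trace:
  z=23
  z=23, x=18
  z=23, x=18, b=41

Final answer: 41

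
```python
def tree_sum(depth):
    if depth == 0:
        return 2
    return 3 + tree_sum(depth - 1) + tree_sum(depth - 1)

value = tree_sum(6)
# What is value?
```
Call trace (a repeated sub-call is expanded the first time; later identical calls just restate its return value):
tree_sum(depth=6)
  tree_sum(depth=5)
    tree_sum(depth=4)
      tree_sum(depth=3)
        tree_sum(depth=2)
          tree_sum(depth=1)
            tree_sum(depth=0)
            -> return 2
            tree_sum(depth=0)
            -> return 2
          -> return 7
          tree_sum(depth=1) -> return 7  (same call as traced above)
        -> return 17
        tree_sum(depth=2) -> return 17  (same call as traced above)
      -> return 37
      tree_sum(depth=3) -> return 37  (same call as traced above)
    -> return 77
    tree_sum(depth=4) -> return 77  (same call as traced above)
  -> return 157
  tree_sum(depth=5) -> return 157  (same call as traced above)
-> return 317

Final answer: 317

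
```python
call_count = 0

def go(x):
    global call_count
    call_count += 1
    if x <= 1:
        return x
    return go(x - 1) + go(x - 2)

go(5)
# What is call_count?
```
Call trace (a repeated sub-call is expanded the first time; later identical calls just restate its return value):
go(x=5)
  go(x=4)
    go(x=3)
      go(x=2)
        go(x=1)
        -> return 1
        go(x=0)
        -> return 0
      -> return 1
      go(x=1)
      -> return 1
    -> return 2
    go(x=2) -> return 1  (same call as traced above)
  -> return 3
  go(x=3) -> return 2  (same call as traced above)
-> return 5

call_count is incremented once per call, so count the calls in each subtree. Let C(x) = number of calls made by go(x).
C(0) = C(1) = 1 (base case, no recursion); C(x) = 1 + C(x - 1) + C(x - 2) otherwise.
C(2) = 1 + C(1) + C(0) = 1 + 1 + 1 = 3
C(3) = 1 + C(2) + C(1) = 1 + 3 + 1 = 5
C(4) = 1 + C(3) + C(2) = 1 + 5 + 3 = 9
C(5) = 1 + C(4) + C(3) = 1 + 9 + 5 = 15
call_count = C(5) = 15

Final answer: 15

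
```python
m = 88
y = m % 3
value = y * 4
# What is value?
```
Trace:
  m=88
  m=88, y=1
  m=88, y=1, value=4

Final answer: 4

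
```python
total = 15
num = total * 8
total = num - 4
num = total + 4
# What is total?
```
Trace:
  total=15
  total=15, num=120
  total=116, num=120
  total=116, num=120

Final answer: 116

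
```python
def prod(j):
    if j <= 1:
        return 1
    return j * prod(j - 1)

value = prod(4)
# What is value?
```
Call trace:
prod(j=4)
  prod(j=3)
    prod(j=2)
      prod(j=1)
      -> return 1
    -> return 2
  -> return 6
-> return 24

Final answer: 24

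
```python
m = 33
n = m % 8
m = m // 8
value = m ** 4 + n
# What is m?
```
Trace:
  m=33
  m=33, n=1
  m=4, n=1
  m=4, n=1, value=257

Final answer: 4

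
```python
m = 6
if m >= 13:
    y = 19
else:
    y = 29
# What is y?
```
Trace:
  m=6
  m=6, y=29

Final answer: 29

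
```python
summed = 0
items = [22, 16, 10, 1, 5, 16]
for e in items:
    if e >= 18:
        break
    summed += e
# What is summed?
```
Trace:
  summed=0
  summed=0, e=22

Final answer: 0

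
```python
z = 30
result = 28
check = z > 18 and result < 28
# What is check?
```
Trace:
  z=30
  z=30, result=28
  z=30, result=28, check=False

Final answer: False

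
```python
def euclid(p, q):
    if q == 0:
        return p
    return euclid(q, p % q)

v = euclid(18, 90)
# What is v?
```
Call trace:
euclid(p=18, q=90)
  euclid(p=90, q=18)
    euclid(p=18, q=0)
    -> return 18
  -> return 18
-> return 18

Final answer: 18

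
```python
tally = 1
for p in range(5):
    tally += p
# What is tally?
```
Trace:
  tally=1
  tally=1, p=0
  tally=2, p=1
  tally=4, p=2
  tally=7, p=3
  tally=11, p=4

Final answer: 11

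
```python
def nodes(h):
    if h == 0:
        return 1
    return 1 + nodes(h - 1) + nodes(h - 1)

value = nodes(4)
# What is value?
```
Call trace (a repeated sub-call is expanded the first time; later identical calls just restate its return value):
nodes(h=4)
  nodes(h=3)
    nodes(h=2)
      nodes(h=1)
        nodes(h=0)
        -> return 1
        nodes(h=0)
        -> return 1
      -> return 3
      nodes(h=1) -> return 3  (same call as traced above)
    -> return 7
    nodes(h=2) -> return 7  (same call as traced above)
  -> return 15
  nodes(h=3) -> return 15  (same call as traced above)
-> return 31

Final answer: 31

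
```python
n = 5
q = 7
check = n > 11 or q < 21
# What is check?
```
Trace:
  n=5
  n=5, q=7
  n=5, q=7, check=True

Final answer: True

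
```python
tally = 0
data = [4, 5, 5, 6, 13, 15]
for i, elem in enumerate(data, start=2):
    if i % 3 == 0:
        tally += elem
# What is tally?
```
Trace:
  tally=0
  tally=0, i=2, elem=4
  tally=5, i=3, elem=5
  tally=5, i=4, elem=5
  tally=5, i=5, elem=6
  tally=18, i=6, elem=13
  tally=18, i=7, elem=15

Final answer: 18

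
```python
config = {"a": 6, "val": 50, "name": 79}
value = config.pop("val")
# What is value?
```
Trace:
  config={'a': 6, 'val': 50, 'name': 79}
  config={'a': 6, 'name': 79}, value=50

Final answer: 50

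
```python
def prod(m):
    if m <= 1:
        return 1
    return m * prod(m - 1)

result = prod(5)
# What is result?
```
Call trace:
prod(m=5)
  prod(m=4)
    prod(m=3)
      prod(m=2)
        prod(m=1)
        -> return 1
      -> return 2
    -> return 6
  -> return 24
-> return 120

Final answer: 120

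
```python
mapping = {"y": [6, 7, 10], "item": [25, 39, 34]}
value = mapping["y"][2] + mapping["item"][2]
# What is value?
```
Trace:
  mapping={'y': [6, 7, 10], 'item': [25, 39, 34]}
  mapping={'y': [6, 7, 10], 'item': [25, 39, 34]}, value=44

Final answer: 44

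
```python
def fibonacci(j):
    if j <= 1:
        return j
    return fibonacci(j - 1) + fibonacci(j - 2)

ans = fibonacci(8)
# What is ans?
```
Call trace (a repeated sub-call is expanded the first time; later identical calls just restate its return value):
fibonacci(j=8)
  fibonacci(j=7)
    fibonacci(j=6)
      fibonacci(j=5)
        fibonacci(j=4)
          fibonacci(j=3)
            fibonacci(j=2)
              fibonacci(j=1)
              -> return 1
              fibonacci(j=0)
              -> return 0
            -> return 1
            fibonacci(j=1)
            -> return 1
          -> return 2
          fibonacci(j=2) -> return 1  (same call as traced above)
        -> return 3
        fibonacci(j=3) -> return 2  (same call as traced above)
      -> return 5
      fibonacci(j=4) -> return 3  (same call as traced above)
    -> return 8
    fibonacci(j=5) -> return 5  (same call as traced above)
  -> return 13
  fibonacci(j=6) -> return 8  (same call as traced above)
-> return 21

Final answer: 21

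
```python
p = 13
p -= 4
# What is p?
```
Trace:
  p=13
  p=9

Final answer: 9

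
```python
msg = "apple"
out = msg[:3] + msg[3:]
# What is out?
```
Trace:
  msg='apple'
  msg='apple', out='apple'

Final answer: 'apple'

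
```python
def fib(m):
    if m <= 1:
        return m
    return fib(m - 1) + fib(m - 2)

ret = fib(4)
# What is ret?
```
Call trace (a repeated sub-call is expanded the first time; later identical calls just restate its return value):
fib(m=4)
  fib(m=3)
    fib(m=2)
      fib(m=1)
      -> return 1
      fib(m=0)
      -> return 0
    -> return 1
    fib(m=1)
    -> return 1
  -> return 2
  fib(m=2) -> return 1  (same call as traced above)
-> return 3

Final answer: 3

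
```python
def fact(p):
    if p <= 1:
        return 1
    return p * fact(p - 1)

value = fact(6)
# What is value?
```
Call trace:
fact(p=6)
  fact(p=5)
    fact(p=4)
      fact(p=3)
        fact(p=2)
          fact(p=1)
          -> return 1
        -> return 2
      -> return 6
    -> return 24
  -> return 120
-> return 720

Final answer: 720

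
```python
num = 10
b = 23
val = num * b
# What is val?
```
Trace:
  num=10
  num=10, b=23
  num=10, b=23, val=230

Final answer: 230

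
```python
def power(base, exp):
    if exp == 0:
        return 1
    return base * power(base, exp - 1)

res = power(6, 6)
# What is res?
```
Call trace:
power(base=6, exp=6)
  power(base=6, exp=5)
    power(base=6, exp=4)
      power(base=6, exp=3)
        power(base=6, exp=2)
          power(base=6, exp=1)
            power(base=6, exp=0)
            -> return 1
          -> return 6
        -> return 36
      -> return 216
    -> return 1296
  -> return 7776
-> return 46656

Final answer: 46656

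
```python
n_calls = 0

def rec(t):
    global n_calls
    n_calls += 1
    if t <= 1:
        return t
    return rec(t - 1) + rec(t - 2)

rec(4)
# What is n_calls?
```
Call trace (a repeated sub-call is expanded the first time; later identical calls just restate its return value):
rec(t=4)
  rec(t=3)
    rec(t=2)
      rec(t=1)
      -> return 1
      rec(t=0)
      -> return 0
    -> return 1
    rec(t=1)
    -> return 1
  -> return 2
  rec(t=2) -> return 1  (same call as traced above)
-> return 3

n_calls is incremented once per call, so count the calls in each subtree. Let C(t) = number of calls made by rec(t).
C(0) = C(1) = 1 (base case, no recursion); C(t) = 1 + C(t - 1) + C(t - 2) otherwise.
C(2) = 1 + C(1) + C(0) = 1 + 1 + 1 = 3
C(3) = 1 + C(2) + C(1) = 1 + 3 + 1 = 5
C(4) = 1 + C(3) + C(2) = 1 + 5 + 3 = 9
n_calls = C(4) = 9

Final answer: 9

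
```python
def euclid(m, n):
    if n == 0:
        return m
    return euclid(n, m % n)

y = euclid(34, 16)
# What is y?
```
Call trace:
euclid(m=34, n=16)
  euclid(m=16, n=2)
    euclid(m=2, n=0)
    -> return 2
  -> return 2
-> return 2

Final answer: 2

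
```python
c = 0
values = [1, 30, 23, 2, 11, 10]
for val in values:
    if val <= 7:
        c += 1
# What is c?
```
Trace:
  c=0
  c=1, val=1
  c=1, val=30
  c=1, val=23
  c=2, val=2
  c=2, val=11
  c=2, val=10

Final answer: 2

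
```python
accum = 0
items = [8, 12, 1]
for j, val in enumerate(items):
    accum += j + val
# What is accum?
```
Trace:
  accum=0
  accum=8, j=0, val=8
  accum=21, j=1, val=12
  accum=24, j=2, val=1

Final answer: 24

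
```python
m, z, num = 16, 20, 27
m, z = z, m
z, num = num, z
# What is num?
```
Trace:
  m=16, z=20, num=27
  m=20, z=16, num=27
  m=20, z=27, num=16

Final answer: 16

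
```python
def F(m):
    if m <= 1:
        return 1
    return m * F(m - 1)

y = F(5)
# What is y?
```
Call trace:
F(m=5)
  F(m=4)
    F(m=3)
      F(m=2)
        F(m=1)
        -> return 1
      -> return 2
    -> return 6
  -> return 24
-> return 120

Final answer: 120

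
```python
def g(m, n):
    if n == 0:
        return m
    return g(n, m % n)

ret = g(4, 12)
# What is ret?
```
Call trace:
g(m=4, n=12)
  g(m=12, n=4)
    g(m=4, n=0)
    -> return 4
  -> return 4
-> return 4

Final answer: 4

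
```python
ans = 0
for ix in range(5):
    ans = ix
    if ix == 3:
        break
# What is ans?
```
Trace:
  ans=0
  ans=0, ix=0
  ans=1, ix=1
  ans=2, ix=2
  ans=3, ix=3

Final answer: 3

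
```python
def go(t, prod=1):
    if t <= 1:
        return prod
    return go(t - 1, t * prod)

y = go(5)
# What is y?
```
Call trace:
go(t=5, prod=1)
  go(t=4, prod=5)
    go(t=3, prod=20)
      go(t=2, prod=60)
        go(t=1, prod=120)
        -> return 120
      -> return 120
    -> return 120
  -> return 120
-> return 120

Final answer: 120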